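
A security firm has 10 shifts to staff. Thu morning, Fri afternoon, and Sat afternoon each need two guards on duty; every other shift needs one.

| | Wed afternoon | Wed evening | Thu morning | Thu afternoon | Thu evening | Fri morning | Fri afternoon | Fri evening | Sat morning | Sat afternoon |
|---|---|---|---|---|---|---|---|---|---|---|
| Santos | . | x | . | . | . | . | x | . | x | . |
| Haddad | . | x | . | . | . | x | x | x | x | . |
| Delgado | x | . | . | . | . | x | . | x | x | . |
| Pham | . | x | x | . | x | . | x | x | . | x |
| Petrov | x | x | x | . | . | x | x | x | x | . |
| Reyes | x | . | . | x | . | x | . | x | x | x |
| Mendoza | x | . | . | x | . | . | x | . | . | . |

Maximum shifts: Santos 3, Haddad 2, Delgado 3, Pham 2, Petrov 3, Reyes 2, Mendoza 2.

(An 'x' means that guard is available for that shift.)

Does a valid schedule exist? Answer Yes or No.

No

Total capacity is 17 and 13 slots are needed, so capacity alone doesn't rule it out.
Shifts {Thu morning, Thu evening, Sat afternoon} need 5 worker-slots in total, but the guards available for any of those shifts (Pham, Petrov, and Reyes) can supply at most 4 among them. So no valid schedule exists.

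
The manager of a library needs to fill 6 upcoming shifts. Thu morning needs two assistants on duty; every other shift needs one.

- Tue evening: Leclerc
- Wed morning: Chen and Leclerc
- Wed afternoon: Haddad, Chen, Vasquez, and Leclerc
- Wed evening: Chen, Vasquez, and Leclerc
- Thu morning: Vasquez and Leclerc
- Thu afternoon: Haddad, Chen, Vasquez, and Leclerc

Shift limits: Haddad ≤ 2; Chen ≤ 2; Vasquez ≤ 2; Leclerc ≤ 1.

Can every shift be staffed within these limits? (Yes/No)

No

Total capacity is 7 and 7 slots are needed, so capacity alone doesn't rule it out.
Shifts {Tue evening, Thu morning} need 3 worker-slots in total, but the assistants available for any of those shifts (Vasquez and Leclerc) can supply at most 2 among them. So no valid schedule exists.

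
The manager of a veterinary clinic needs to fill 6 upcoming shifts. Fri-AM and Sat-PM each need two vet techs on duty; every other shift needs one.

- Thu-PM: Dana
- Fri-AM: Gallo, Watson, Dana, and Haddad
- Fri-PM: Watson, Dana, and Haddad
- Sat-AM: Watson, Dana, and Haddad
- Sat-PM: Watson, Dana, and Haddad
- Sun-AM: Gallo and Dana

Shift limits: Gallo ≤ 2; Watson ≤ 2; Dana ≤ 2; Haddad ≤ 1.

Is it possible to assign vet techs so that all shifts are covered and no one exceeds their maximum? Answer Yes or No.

Shifts {Thu-PM, Fri-AM, Fri-PM, Sat-AM, Sat-PM} need 7 worker-slots in total, but the vet techs available for any of those shifts (Gallo, Watson, Dana, and Haddad) can supply at most 6 among them. So no valid schedule exists.

No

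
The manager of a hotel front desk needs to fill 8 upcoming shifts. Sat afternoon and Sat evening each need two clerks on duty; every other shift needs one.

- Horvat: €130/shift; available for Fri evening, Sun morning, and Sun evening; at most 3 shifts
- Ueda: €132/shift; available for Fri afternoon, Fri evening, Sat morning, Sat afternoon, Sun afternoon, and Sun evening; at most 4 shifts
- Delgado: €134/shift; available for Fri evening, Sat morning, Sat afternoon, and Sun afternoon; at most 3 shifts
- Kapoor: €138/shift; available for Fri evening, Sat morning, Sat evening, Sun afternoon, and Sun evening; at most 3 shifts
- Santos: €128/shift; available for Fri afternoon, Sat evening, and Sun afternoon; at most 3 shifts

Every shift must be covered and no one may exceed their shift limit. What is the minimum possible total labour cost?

€1310

Sat afternoon can only be covered by Ueda and Delgado, so that assignment is forced.
Sat evening can only be covered by Kapoor and Santos, so that assignment is forced.
Sun morning can only be covered by Horvat, so that assignment is forced.
Picking the cheapest available clerk for each shift independently would cost €1310, and that bound is achievable.
An optimal schedule: Fri afternoon→Santos, Fri evening→Horvat, Sat morning→Ueda, Sat afternoon→Ueda+Delgado, Sat evening→Santos+Kapoor, Sun morning→Horvat, Sun afternoon→Santos, Sun evening→Horvat.
Total: 128 + 130 + 132 + 132 + 134 + 128 + 138 + 130 + 128 + 130 = €1310.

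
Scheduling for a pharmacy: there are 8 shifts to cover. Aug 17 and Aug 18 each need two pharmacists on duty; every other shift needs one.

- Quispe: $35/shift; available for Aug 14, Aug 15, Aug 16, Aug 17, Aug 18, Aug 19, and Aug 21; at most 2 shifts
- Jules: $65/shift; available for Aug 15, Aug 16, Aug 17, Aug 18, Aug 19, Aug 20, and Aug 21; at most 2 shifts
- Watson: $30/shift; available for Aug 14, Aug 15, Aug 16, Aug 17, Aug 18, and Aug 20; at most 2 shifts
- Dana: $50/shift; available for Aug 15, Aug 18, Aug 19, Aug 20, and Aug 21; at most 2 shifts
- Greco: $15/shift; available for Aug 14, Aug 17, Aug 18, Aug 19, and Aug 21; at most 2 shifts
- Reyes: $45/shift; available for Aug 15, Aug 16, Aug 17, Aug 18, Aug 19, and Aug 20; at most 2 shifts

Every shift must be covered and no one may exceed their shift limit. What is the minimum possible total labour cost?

$350

Picking the cheapest available pharmacist for each shift independently would cost $225, but that ignores the shift limits.
An optimal schedule: Aug 14→Greco, Aug 15→Quispe, Aug 16→Watson, Aug 17→Quispe+Reyes, Aug 18→Reyes+Dana, Aug 19→Dana, Aug 20→Watson, Aug 21→Greco.
Total: 15 + 35 + 30 + 35 + 45 + 45 + 50 + 50 + 30 + 15 = $350.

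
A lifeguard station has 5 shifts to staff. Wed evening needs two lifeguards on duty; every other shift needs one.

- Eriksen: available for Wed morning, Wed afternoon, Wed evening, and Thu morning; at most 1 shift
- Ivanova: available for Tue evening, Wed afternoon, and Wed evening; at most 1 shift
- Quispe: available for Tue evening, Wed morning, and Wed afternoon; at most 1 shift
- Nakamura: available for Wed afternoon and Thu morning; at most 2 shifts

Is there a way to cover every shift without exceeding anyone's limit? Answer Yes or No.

Shifts {Tue evening, Wed morning, Wed evening} need 4 worker-slots in total, but the lifeguards available for any of those shifts (Eriksen, Ivanova, and Quispe) can supply at most 3 among them. So no valid schedule exists.

No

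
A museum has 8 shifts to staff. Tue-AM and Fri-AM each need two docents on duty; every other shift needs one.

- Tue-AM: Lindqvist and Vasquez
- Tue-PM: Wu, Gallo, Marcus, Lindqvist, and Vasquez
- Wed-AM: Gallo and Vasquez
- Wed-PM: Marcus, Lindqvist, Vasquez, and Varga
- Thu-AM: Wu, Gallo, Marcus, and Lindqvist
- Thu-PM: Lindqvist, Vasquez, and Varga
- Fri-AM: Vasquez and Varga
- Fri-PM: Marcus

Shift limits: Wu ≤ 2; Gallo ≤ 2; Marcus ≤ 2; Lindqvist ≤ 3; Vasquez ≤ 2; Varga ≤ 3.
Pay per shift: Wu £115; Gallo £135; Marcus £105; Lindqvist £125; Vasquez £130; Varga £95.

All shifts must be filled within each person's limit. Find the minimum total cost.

£1130

Tue-AM can only be covered by Lindqvist and Vasquez, so that assignment is forced.
Fri-AM can only be covered by Vasquez and Varga, so that assignment is forced.
Fri-PM can only be covered by Marcus, so that assignment is forced.
Picking the cheapest available docent for each shift independently would cost £1115, but that ignores the shift limits.
An optimal schedule: Tue-AM→Lindqvist+Vasquez, Tue-PM→Wu, Wed-AM→Gallo, Wed-PM→Varga, Thu-AM→Marcus, Thu-PM→Varga, Fri-AM→Varga+Vasquez, Fri-PM→Marcus.
Total: 125 + 130 + 115 + 135 + 95 + 105 + 95 + 95 + 130 + 105 = £1130.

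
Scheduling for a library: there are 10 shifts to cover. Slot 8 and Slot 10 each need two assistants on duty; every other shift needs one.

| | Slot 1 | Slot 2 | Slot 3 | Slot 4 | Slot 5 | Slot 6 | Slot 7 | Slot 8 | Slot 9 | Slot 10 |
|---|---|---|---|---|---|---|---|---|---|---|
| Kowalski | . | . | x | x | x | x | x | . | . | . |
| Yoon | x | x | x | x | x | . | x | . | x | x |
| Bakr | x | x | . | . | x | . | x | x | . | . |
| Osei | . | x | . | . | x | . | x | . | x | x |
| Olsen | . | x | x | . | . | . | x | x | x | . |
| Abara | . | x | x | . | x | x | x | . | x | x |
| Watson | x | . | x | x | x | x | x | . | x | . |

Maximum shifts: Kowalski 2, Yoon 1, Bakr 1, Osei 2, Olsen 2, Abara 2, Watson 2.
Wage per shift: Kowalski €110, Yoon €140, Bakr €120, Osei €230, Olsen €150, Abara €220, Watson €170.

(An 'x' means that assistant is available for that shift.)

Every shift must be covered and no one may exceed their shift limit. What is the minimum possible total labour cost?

€2020

Slot 8 can only be covered by Bakr and Olsen, so that assignment is forced.
Picking the cheapest available assistant for each shift independently would cost €1560, but that ignores the shift limits.
An optimal schedule: Slot 1→Yoon, Slot 2→Osei, Slot 3→Olsen, Slot 4→Kowalski, Slot 5→Watson, Slot 6→Kowalski, Slot 7→Watson, Slot 8→Bakr+Olsen, Slot 9→Abara, Slot 10→Osei+Abara.
Total: 140 + 230 + 150 + 110 + 170 + 110 + 170 + 120 + 150 + 220 + 230 + 220 = €2020.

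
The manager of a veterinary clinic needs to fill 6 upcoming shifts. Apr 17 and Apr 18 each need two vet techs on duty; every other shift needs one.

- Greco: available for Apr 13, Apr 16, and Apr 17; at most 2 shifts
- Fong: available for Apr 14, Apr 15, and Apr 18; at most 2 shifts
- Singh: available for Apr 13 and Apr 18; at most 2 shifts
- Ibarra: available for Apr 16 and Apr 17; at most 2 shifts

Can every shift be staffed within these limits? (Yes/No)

Total capacity is 8 and 8 slots are needed, so capacity alone doesn't rule it out.
Shifts {Apr 14, Apr 15, Apr 18} need 4 worker-slots in total, but the vet techs available for any of those shifts (Fong and Singh) can supply at most 3 among them. So no valid schedule exists.

No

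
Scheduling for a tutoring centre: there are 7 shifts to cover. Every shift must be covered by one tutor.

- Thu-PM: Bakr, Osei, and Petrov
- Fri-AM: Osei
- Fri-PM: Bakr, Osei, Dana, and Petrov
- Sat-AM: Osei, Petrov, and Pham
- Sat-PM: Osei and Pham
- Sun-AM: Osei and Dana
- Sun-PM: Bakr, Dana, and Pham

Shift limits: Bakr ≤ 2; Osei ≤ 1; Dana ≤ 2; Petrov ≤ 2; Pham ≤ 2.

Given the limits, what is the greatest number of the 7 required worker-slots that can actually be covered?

7

Total capacity across all tutors is 2+1+2+2+2 = 9, and 7 slots are needed, so at most 7 can be filled.
An assignment achieving 7: Thu-PM→Bakr, Fri-AM→Osei, Fri-PM→Dana, Sat-AM→Petrov, Sat-PM→Pham, Sun-AM→Dana, Sun-PM→Bakr.
Loads: Bakr 2/2, Osei 1/1, Dana 2/2, Petrov 1/2, Pham 1/2.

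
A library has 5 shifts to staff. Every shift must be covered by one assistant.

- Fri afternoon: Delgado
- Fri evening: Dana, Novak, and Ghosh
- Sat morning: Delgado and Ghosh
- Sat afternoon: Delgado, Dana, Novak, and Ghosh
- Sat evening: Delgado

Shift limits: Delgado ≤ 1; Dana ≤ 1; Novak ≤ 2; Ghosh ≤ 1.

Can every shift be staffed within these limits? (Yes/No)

No

Total capacity is 5 and 5 slots are needed, so capacity alone doesn't rule it out.
Shifts {Fri afternoon, Sat evening} need 2 worker-slots in total, but the assistants available for any of those shifts (Delgado) can supply at most 1 among them. So no valid schedule exists.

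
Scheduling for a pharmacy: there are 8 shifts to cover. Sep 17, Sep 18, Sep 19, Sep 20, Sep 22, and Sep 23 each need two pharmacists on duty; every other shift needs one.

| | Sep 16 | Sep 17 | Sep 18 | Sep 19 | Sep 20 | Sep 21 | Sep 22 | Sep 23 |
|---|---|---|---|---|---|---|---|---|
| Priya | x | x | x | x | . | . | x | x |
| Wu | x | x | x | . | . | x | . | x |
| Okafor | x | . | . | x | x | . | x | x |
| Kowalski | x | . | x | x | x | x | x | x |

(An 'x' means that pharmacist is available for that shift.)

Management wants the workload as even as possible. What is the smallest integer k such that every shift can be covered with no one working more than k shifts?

With 4 pharmacists and 14 worker-slots to fill, someone must work at least ⌈14/4⌉ = 4 shifts, so k ≥ 4.
k = 4 works: Sep 16→Wu, Sep 17→Priya+Wu, Sep 18→Priya+Wu, Sep 19→Priya+Okafor, Sep 20→Okafor+Kowalski, Sep 21→Wu, Sep 22→Priya+Okafor, Sep 23→Okafor+Kowalski.
Loads: Priya 4, Wu 4, Okafor 4, Kowalski 2 — all ≤ 4.

4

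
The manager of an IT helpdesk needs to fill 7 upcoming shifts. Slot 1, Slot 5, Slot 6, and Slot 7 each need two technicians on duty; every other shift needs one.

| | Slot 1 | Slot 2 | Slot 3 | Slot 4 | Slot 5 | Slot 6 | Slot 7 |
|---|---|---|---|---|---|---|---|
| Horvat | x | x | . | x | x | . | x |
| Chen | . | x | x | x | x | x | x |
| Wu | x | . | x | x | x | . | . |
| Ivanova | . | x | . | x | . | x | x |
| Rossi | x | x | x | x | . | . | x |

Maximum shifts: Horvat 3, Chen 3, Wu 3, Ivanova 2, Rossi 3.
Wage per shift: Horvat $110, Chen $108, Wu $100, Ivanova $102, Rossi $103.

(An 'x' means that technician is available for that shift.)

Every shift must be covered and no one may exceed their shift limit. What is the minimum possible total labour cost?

Slot 6 can only be covered by Chen and Ivanova, so that assignment is forced.
Picking the cheapest available technician for each shift independently would cost $1128, but that ignores the shift limits.
An optimal schedule: Slot 1→Wu+Rossi, Slot 2→Ivanova, Slot 3→Wu, Slot 4→Rossi, Slot 5→Wu+Chen, Slot 6→Ivanova+Chen, Slot 7→Rossi+Chen.
Total: 100 + 103 + 102 + 100 + 103 + 100 + 108 + 102 + 108 + 103 + 108 = $1137.

$1137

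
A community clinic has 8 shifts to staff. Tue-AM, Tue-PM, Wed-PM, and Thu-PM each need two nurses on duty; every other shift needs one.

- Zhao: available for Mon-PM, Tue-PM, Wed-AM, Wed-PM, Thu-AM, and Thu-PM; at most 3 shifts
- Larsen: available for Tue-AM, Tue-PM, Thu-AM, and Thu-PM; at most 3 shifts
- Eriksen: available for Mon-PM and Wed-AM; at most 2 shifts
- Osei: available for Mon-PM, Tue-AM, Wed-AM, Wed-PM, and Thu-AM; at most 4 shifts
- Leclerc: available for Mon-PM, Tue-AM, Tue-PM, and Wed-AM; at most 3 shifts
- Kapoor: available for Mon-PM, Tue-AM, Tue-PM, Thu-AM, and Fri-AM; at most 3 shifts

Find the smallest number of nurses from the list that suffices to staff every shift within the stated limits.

12 slots to fill and no one can take more than 4, so at least ⌈12/4⌉ = 3 nurses are needed.
Any 3 nurses together have capacity at most 4+3+3 = 10 < 12 slots, so 3 can never suffice.
Zhao, Larsen, Osei, and Kapoor alone can cover everything: Mon-PM→Osei, Tue-AM→Larsen+Osei, Tue-PM→Larsen+Kapoor, Wed-AM→Zhao, Wed-PM→Zhao+Osei, Thu-AM→Osei, Thu-PM→Zhao+Larsen, Fri-AM→Kapoor.

4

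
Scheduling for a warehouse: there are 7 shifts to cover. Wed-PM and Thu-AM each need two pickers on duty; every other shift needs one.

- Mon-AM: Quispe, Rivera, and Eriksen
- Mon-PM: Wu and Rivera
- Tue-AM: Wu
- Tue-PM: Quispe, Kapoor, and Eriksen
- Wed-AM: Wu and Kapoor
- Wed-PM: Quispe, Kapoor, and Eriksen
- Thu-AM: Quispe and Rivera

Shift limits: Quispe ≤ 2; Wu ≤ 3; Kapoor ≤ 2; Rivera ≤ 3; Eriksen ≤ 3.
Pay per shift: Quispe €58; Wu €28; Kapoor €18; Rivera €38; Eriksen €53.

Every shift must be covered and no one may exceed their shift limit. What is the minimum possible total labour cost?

Tue-AM can only be covered by Wu, so that assignment is forced.
Thu-AM can only be covered by Quispe and Rivera, so that assignment is forced.
Picking the cheapest available picker for each shift independently would cost €297, but that ignores the shift limits.
An optimal schedule: Mon-AM→Rivera, Mon-PM→Wu, Tue-AM→Wu, Tue-PM→Kapoor, Wed-AM→Wu, Wed-PM→Kapoor+Eriksen, Thu-AM→Rivera+Quispe.
Total: 38 + 28 + 28 + 18 + 28 + 18 + 53 + 38 + 58 = €307.

€307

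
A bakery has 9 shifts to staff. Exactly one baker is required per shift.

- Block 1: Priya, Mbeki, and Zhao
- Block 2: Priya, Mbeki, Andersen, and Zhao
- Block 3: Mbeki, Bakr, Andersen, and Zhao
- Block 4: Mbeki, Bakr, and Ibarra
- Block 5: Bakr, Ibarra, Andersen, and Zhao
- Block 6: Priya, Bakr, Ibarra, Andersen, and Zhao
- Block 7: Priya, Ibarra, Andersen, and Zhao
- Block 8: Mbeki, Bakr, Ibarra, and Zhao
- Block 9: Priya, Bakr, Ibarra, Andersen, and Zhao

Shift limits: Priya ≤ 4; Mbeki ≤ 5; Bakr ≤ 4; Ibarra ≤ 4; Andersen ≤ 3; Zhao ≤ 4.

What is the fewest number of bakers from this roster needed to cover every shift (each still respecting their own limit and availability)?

2

9 slots to fill and no one can take more than 5, so at least ⌈9/5⌉ = 2 bakers are needed.
Mbeki and Ibarra alone can cover everything: Block 1→Mbeki, Block 2→Mbeki, Block 3→Mbeki, Block 4→Mbeki, Block 5→Ibarra, Block 6→Ibarra, Block 7→Ibarra, Block 8→Mbeki, Block 9→Ibarra.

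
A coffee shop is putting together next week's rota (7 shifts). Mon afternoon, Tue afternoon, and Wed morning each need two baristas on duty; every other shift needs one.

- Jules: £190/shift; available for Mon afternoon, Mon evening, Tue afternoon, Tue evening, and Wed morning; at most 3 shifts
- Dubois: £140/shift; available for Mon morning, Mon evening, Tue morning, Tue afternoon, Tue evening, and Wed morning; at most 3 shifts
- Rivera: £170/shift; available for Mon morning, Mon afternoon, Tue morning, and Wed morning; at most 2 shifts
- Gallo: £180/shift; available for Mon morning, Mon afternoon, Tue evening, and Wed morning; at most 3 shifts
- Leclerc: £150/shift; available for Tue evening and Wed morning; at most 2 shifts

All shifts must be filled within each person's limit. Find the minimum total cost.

£1610

Tue afternoon can only be covered by Jules and Dubois, so that assignment is forced.
Picking the cheapest available barista for each shift independently would cost £1530, but that ignores the shift limits.
An optimal schedule: Mon morning→Rivera, Mon afternoon→Rivera+Gallo, Mon evening→Dubois, Tue morning→Dubois, Tue afternoon→Dubois+Jules, Tue evening→Leclerc, Wed morning→Leclerc+Gallo.
Total: 170 + 170 + 180 + 140 + 140 + 140 + 190 + 150 + 150 + 180 = £1610.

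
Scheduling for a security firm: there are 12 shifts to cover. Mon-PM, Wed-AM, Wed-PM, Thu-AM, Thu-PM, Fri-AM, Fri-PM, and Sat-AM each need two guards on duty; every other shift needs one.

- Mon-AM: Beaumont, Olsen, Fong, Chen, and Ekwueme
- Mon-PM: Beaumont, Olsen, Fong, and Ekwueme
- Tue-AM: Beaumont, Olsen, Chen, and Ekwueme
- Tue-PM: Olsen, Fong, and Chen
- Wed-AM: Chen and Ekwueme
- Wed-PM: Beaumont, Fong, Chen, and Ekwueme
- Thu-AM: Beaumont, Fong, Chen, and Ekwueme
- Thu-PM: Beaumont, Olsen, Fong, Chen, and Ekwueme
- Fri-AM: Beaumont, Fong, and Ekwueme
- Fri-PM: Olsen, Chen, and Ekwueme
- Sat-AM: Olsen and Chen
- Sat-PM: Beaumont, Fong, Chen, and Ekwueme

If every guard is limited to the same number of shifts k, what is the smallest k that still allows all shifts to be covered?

With 5 guards and 20 worker-slots to fill, someone must work at least ⌈20/5⌉ = 4 shifts, so k ≥ 4.
k = 4 works: Mon-AM→Beaumont, Mon-PM→Olsen+Fong, Tue-AM→Beaumont, Tue-PM→Olsen, Wed-AM→Chen+Ekwueme, Wed-PM→Fong+Ekwueme, Thu-AM→Fong+Ekwueme, Thu-PM→Chen+Ekwueme, Fri-AM→Beaumont+Fong, Fri-PM→Olsen+Chen, Sat-AM→Olsen+Chen, Sat-PM→Beaumont.
Loads: Beaumont 4, Olsen 4, Fong 4, Chen 4, Ekwueme 4 — all ≤ 4.

4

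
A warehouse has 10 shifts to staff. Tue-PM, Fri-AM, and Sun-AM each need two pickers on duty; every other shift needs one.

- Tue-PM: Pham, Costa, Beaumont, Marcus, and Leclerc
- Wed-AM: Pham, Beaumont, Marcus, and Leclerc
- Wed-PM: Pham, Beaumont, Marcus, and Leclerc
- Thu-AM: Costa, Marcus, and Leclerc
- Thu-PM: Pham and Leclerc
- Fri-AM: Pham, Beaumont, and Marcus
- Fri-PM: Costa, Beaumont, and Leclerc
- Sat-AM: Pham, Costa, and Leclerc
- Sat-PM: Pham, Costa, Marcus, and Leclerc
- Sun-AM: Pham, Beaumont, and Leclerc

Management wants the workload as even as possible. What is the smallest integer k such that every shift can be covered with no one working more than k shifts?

3

With 5 pickers and 13 worker-slots to fill, someone must work at least ⌈13/5⌉ = 3 shifts, so k ≥ 3.
k = 3 works: Tue-PM→Marcus+Leclerc, Wed-AM→Beaumont, Wed-PM→Marcus, Thu-AM→Costa, Thu-PM→Pham, Fri-AM→Pham+Beaumont, Fri-PM→Costa, Sat-AM→Pham, Sat-PM→Costa, Sun-AM→Beaumont+Leclerc.
Loads: Pham 3, Costa 3, Beaumont 3, Marcus 2, Leclerc 2 — all ≤ 3.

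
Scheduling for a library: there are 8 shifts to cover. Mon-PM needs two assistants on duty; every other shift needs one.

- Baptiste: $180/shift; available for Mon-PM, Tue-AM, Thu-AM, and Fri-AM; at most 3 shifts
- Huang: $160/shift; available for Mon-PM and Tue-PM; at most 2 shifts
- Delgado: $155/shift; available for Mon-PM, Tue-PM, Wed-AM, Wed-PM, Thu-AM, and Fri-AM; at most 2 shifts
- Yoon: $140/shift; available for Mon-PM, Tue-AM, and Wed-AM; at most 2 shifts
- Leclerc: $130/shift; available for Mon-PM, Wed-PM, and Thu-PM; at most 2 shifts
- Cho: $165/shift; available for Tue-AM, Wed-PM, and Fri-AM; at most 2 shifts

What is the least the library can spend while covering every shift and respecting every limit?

$1335

Thu-PM can only be covered by Leclerc, so that assignment is forced.
Picking the cheapest available assistant for each shift independently would cost $1275, but that ignores the shift limits.
An optimal schedule: Mon-PM→Delgado+Huang, Tue-AM→Yoon, Tue-PM→Huang, Wed-AM→Yoon, Wed-PM→Leclerc, Thu-AM→Delgado, Thu-PM→Leclerc, Fri-AM→Cho.
Total: 155 + 160 + 140 + 160 + 140 + 130 + 155 + 130 + 165 = $1335.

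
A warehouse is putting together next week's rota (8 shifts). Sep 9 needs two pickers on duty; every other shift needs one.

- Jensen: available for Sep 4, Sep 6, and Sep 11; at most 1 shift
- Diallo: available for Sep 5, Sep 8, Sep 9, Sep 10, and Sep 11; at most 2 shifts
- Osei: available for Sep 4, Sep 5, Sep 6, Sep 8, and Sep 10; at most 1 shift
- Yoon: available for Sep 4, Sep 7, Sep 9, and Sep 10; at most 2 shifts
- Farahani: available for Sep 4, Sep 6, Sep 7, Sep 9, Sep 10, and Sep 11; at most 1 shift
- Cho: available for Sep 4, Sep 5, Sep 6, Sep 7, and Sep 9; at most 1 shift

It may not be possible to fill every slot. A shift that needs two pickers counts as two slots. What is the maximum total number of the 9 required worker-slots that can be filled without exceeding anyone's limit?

Total capacity across all pickers is 1+2+1+2+1+1 = 8, and 9 slots are needed, so at most 8 can be filled.
An assignment achieving 8: Sep 4→Cho, Sep 5→Diallo, Sep 6→Osei, Sep 7→Yoon, Sep 8→Diallo, Sep 9→Yoon+Farahani, Sep 11→Jensen.
Loads: Jensen 1/1, Diallo 2/2, Osei 1/1, Yoon 2/2, Farahani 1/1, Cho 1/1.

8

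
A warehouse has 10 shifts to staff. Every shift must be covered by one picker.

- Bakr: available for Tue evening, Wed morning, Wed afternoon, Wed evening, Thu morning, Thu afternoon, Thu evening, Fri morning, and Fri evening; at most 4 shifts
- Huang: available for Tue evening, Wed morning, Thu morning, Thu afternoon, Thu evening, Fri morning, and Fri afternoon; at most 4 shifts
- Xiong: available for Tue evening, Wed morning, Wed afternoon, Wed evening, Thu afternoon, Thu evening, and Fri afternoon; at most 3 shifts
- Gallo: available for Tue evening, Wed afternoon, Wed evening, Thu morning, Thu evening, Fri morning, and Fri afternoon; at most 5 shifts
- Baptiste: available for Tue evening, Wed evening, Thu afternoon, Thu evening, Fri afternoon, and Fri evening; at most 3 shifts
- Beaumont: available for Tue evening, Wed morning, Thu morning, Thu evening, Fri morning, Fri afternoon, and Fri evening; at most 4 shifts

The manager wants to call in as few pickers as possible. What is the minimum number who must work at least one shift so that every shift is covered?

3

10 slots to fill and no one can take more than 5, so at least ⌈10/5⌉ = 2 pickers are needed.
Any 2 pickers together have capacity at most 5+4 = 9 < 10 slots, so 2 can never suffice.
Bakr, Huang, and Xiong alone can cover everything: Tue evening→Huang, Wed morning→Huang, Wed afternoon→Bakr, Wed evening→Bakr, Thu morning→Bakr, Thu afternoon→Xiong, Thu evening→Xiong, Fri morning→Huang, Fri afternoon→Huang, Fri evening→Bakr.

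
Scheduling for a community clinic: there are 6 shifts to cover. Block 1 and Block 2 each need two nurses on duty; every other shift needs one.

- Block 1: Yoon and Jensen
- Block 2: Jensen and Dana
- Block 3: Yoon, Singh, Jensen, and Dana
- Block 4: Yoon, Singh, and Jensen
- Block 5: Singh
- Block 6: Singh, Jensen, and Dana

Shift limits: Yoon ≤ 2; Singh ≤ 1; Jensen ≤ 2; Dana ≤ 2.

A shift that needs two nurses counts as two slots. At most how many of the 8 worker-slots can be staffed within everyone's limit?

Total capacity across all nurses is 2+1+2+2 = 7, and 8 slots are needed, so at most 7 can be filled.
An assignment achieving 7: Block 1→Yoon+Jensen, Block 2→Jensen+Dana, Block 4→Yoon, Block 5→Singh, Block 6→Dana.
Loads: Yoon 2/2, Singh 1/1, Jensen 2/2, Dana 2/2.

7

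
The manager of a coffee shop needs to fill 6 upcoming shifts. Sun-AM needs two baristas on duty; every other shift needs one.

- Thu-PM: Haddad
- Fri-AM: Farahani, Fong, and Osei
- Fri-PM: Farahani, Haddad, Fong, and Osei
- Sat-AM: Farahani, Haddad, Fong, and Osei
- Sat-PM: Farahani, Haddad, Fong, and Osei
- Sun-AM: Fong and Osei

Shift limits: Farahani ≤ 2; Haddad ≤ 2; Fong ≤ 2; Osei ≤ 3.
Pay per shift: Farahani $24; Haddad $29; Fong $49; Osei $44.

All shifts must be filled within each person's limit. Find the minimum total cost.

Thu-PM can only be covered by Haddad, so that assignment is forced.
Sun-AM can only be covered by Fong and Osei, so that assignment is forced.
Picking the cheapest available barista for each shift independently would cost $218, but that ignores the shift limits.
An optimal schedule: Thu-PM→Haddad, Fri-AM→Farahani, Fri-PM→Farahani, Sat-AM→Haddad, Sat-PM→Osei, Sun-AM→Osei+Fong.
Total: 29 + 24 + 24 + 29 + 44 + 44 + 49 = $243.

$243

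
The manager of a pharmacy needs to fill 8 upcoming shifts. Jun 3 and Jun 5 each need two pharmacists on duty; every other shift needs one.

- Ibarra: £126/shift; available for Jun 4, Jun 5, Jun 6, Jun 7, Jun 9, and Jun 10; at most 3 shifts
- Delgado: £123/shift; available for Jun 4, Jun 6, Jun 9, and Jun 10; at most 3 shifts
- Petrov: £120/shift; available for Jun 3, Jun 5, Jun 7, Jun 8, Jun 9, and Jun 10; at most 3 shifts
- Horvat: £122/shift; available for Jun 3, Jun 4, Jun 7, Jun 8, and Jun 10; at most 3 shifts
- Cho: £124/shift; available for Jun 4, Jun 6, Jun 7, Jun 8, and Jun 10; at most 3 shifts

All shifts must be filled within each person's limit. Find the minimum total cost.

£1221

Jun 3 can only be covered by Petrov and Horvat, so that assignment is forced.
Jun 5 can only be covered by Ibarra and Petrov, so that assignment is forced.
Picking the cheapest available pharmacist for each shift independently would cost £1213, but that ignores the shift limits.
An optimal schedule: Jun 3→Petrov+Horvat, Jun 4→Horvat, Jun 5→Petrov+Ibarra, Jun 6→Delgado, Jun 7→Horvat, Jun 8→Petrov, Jun 9→Delgado, Jun 10→Delgado.
Total: 120 + 122 + 122 + 120 + 126 + 123 + 122 + 120 + 123 + 123 = £1221.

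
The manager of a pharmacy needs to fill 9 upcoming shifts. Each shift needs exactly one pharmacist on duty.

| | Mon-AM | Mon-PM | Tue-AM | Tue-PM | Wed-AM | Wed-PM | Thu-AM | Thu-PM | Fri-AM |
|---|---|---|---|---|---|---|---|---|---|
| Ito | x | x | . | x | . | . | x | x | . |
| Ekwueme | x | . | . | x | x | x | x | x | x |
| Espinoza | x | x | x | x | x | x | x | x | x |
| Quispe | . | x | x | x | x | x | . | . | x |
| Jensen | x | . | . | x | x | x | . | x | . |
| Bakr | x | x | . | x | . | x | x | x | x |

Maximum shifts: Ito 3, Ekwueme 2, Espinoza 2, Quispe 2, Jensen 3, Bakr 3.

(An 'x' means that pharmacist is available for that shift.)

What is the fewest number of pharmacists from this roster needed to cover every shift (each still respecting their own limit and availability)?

9 slots to fill and no one can take more than 3, so at least ⌈9/3⌉ = 3 pharmacists are needed.
No set of 3 pharmacists can cover every shift (each such set leaves at least one shift with no one available or exceeds a cap).
Ito, Ekwueme, Espinoza, and Quispe alone can cover everything: Mon-AM→Ito, Mon-PM→Ito, Tue-AM→Espinoza, Tue-PM→Quispe, Wed-AM→Ekwueme, Wed-PM→Ekwueme, Thu-AM→Ito, Thu-PM→Espinoza, Fri-AM→Quispe.

4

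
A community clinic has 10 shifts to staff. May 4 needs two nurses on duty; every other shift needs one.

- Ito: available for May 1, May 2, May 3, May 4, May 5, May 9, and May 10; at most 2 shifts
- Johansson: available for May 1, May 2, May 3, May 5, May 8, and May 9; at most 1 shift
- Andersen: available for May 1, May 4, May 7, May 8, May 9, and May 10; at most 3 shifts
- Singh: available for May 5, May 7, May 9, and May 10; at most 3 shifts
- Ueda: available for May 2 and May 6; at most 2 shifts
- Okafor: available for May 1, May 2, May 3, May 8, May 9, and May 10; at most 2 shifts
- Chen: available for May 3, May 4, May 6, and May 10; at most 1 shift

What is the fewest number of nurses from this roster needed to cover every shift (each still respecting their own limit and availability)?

5

11 slots to fill and no one can take more than 3, so at least ⌈11/3⌉ = 4 nurses are needed.
Any 4 nurses together have capacity at most 3+3+2+2 = 10 < 11 slots, so 4 can never suffice.
Ito, Johansson, Andersen, Singh, and Ueda alone can cover everything: May 1→Andersen, May 2→Ueda, May 3→Ito, May 4→Ito+Andersen, May 5→Singh, May 6→Ueda, May 7→Andersen, May 8→Johansson, May 9→Singh, May 10→Singh.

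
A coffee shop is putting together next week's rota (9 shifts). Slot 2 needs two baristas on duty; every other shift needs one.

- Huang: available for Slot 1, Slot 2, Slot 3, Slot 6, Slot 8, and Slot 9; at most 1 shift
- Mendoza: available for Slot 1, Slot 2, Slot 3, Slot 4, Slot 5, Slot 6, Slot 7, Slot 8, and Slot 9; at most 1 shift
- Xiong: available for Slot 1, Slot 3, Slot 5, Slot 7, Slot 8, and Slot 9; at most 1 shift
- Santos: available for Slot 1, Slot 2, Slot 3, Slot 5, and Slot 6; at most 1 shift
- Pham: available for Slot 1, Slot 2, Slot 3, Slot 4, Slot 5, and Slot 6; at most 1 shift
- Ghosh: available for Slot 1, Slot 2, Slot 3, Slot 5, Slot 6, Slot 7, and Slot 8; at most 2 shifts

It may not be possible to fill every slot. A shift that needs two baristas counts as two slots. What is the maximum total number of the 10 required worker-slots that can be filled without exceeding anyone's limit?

Total capacity across all baristas is 1+1+1+1+1+2 = 7, and 10 slots are needed, so at most 7 can be filled.
An assignment achieving 7: Slot 2→Santos+Pham, Slot 4→Mendoza, Slot 5→Ghosh, Slot 7→Xiong, Slot 8→Ghosh, Slot 9→Huang.
Loads: Huang 1/1, Mendoza 1/1, Xiong 1/1, Santos 1/1, Pham 1/1, Ghosh 2/2.

7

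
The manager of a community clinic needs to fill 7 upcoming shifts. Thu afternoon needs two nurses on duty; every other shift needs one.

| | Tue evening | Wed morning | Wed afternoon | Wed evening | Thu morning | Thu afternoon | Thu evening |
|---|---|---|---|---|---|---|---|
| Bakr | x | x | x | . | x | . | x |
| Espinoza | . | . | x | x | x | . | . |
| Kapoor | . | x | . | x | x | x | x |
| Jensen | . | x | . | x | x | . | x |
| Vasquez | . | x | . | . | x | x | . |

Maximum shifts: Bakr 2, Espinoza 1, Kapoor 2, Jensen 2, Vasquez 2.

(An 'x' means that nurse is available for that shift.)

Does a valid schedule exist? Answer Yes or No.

Yes

Tue evening can only be covered by Bakr, so that assignment is forced.
Thu afternoon can only be covered by Kapoor and Vasquez, so that assignment is forced.
One valid schedule: Tue evening→Bakr, Wed morning→Jensen, Wed afternoon→Bakr, Wed evening→Espinoza, Thu morning→Jensen, Thu afternoon→Kapoor+Vasquez, Thu evening→Kapoor.
Loads: Bakr 2/2, Espinoza 1/1, Kapoor 2/2, Jensen 2/2, Vasquez 1/2 — all within limits.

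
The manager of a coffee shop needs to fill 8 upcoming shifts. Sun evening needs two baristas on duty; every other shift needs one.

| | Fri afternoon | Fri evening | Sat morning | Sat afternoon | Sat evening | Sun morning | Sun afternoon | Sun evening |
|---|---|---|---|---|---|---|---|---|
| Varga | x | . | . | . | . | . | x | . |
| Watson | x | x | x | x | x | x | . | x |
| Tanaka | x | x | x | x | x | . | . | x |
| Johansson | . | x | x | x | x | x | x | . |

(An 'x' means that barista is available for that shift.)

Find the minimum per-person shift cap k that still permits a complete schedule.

3

With 4 baristas and 9 worker-slots to fill, someone must work at least ⌈9/4⌉ = 3 shifts, so k ≥ 3.
k = 3 works: Fri afternoon→Varga, Fri evening→Watson, Sat morning→Tanaka, Sat afternoon→Tanaka, Sat evening→Johansson, Sun morning→Watson, Sun afternoon→Varga, Sun evening→Watson+Tanaka.
Loads: Varga 2, Watson 3, Tanaka 3, Johansson 1 — all ≤ 3.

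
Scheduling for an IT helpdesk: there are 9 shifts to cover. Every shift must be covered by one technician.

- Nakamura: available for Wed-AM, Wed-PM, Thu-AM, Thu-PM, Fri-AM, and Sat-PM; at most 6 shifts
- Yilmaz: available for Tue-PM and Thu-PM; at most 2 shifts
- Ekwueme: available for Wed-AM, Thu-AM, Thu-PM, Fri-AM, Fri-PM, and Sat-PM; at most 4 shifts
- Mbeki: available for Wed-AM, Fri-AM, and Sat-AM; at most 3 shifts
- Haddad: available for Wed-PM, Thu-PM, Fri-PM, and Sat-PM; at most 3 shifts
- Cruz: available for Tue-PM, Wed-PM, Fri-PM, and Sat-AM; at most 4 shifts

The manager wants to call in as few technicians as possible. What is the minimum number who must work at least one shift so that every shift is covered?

9 slots to fill and no one can take more than 6, so at least ⌈9/6⌉ = 2 technicians are needed.
Nakamura and Cruz alone can cover everything: Tue-PM→Cruz, Wed-AM→Nakamura, Wed-PM→Nakamura, Thu-AM→Nakamura, Thu-PM→Nakamura, Fri-AM→Nakamura, Fri-PM→Cruz, Sat-AM→Cruz, Sat-PM→Nakamura.

2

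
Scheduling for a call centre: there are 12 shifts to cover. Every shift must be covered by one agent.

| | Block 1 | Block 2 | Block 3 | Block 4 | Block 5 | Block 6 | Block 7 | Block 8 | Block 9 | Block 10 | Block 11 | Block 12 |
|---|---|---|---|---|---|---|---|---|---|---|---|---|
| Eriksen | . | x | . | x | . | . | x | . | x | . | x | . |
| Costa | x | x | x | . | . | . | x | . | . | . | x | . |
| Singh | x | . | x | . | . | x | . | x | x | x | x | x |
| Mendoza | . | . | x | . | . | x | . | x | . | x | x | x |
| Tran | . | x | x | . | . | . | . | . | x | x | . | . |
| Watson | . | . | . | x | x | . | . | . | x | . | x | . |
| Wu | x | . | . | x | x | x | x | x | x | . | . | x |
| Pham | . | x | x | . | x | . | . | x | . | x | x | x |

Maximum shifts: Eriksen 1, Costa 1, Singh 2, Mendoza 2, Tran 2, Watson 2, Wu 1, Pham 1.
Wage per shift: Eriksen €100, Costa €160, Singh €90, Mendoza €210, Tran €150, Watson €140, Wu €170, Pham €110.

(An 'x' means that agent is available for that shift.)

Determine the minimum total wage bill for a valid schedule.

€1720

Picking the cheapest available agent for each shift independently would cost €1130, but that ignores the shift limits.
An optimal schedule: Block 1→Costa, Block 2→Tran, Block 3→Tran, Block 4→Eriksen, Block 5→Watson, Block 6→Singh, Block 7→Wu, Block 8→Singh, Block 9→Watson, Block 10→Mendoza, Block 11→Pham, Block 12→Mendoza.
Total: 160 + 150 + 150 + 100 + 140 + 90 + 170 + 90 + 140 + 210 + 110 + 210 = €1720.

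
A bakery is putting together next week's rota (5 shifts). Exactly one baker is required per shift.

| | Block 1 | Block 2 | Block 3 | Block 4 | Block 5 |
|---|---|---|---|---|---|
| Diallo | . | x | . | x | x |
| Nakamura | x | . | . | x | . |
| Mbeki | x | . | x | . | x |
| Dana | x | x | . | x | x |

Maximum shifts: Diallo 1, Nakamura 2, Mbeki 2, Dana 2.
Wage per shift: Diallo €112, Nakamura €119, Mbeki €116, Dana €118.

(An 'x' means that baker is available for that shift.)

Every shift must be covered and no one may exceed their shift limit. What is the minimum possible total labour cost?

Block 3 can only be covered by Mbeki, so that assignment is forced.
Picking the cheapest available baker for each shift independently would cost €568, but that ignores the shift limits.
An optimal schedule: Block 1→Mbeki, Block 2→Diallo, Block 3→Mbeki, Block 4→Dana, Block 5→Dana.
Total: 116 + 112 + 116 + 118 + 118 = €580.

€580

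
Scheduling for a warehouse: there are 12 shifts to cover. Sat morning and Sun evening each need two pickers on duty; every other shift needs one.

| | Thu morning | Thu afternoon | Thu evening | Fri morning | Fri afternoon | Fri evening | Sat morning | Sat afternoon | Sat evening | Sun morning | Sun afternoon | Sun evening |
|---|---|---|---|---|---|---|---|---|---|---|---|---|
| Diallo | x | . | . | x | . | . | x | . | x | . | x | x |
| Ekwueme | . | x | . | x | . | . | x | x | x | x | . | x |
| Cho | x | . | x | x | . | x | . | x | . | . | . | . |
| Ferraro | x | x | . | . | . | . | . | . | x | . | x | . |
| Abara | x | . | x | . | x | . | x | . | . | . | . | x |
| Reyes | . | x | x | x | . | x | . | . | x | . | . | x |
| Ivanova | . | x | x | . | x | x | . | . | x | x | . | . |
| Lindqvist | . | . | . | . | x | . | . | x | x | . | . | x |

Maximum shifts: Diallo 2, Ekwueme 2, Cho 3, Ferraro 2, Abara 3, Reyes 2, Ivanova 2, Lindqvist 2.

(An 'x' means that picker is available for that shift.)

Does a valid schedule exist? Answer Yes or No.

One valid schedule: Thu morning→Cho, Thu afternoon→Ferraro, Thu evening→Abara, Fri morning→Reyes, Fri afternoon→Abara, Fri evening→Cho, Sat morning→Diallo+Ekwueme, Sat afternoon→Cho, Sat evening→Ferraro, Sun morning→Ekwueme, Sun afternoon→Diallo, Sun evening→Abara+Reyes.
Loads: Diallo 2/2, Ekwueme 2/2, Cho 3/3, Ferraro 2/2, Abara 3/3, Reyes 2/2, Ivanova 0/2, Lindqvist 0/2 — all within limits.

Yes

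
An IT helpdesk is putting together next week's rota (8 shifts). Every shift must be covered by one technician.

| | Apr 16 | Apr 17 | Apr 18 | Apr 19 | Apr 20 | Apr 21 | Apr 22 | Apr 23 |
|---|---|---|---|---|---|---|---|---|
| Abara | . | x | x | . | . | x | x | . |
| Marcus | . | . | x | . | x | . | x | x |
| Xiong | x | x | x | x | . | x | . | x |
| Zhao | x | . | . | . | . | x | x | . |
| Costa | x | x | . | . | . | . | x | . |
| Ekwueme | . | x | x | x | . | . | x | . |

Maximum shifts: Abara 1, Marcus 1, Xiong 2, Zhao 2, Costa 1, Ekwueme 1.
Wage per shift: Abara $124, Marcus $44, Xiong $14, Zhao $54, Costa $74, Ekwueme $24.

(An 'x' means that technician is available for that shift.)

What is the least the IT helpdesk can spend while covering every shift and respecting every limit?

$402

Apr 20 can only be covered by Marcus, so that assignment is forced.
Picking the cheapest available technician for each shift independently would cost $152, but that ignores the shift limits.
An optimal schedule: Apr 16→Zhao, Apr 17→Costa, Apr 18→Ekwueme, Apr 19→Xiong, Apr 20→Marcus, Apr 21→Abara, Apr 22→Zhao, Apr 23→Xiong.
Total: 54 + 74 + 24 + 14 + 44 + 124 + 54 + 14 = $402.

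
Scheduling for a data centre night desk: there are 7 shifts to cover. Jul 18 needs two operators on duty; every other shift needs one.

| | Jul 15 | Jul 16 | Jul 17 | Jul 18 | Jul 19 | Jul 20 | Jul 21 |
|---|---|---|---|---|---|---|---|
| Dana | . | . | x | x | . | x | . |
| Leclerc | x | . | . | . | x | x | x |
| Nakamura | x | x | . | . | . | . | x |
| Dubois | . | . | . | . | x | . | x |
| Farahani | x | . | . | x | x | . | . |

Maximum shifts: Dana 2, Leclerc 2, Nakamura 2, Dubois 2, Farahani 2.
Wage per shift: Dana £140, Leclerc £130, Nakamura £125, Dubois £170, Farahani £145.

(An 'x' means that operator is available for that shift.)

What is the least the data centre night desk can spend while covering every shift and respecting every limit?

£1080

Jul 16 can only be covered by Nakamura, so that assignment is forced.
Jul 17 can only be covered by Dana, so that assignment is forced.
Jul 18 can only be covered by Dana and Farahani, so that assignment is forced.
Picking the cheapest available operator for each shift independently would cost £1060, but that ignores the shift limits.
An optimal schedule: Jul 15→Nakamura, Jul 16→Nakamura, Jul 17→Dana, Jul 18→Dana+Farahani, Jul 19→Farahani, Jul 20→Leclerc, Jul 21→Leclerc.
Total: 125 + 125 + 140 + 140 + 145 + 145 + 130 + 130 = £1080.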